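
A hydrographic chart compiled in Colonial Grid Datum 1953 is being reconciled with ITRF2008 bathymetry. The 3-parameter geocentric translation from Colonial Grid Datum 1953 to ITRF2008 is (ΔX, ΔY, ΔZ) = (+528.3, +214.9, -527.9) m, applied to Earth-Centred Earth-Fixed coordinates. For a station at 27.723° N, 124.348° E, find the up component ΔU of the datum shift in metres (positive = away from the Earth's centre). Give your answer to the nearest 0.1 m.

ΔU = -352.4 m

The local up (radial) axis is (cos φ cos λ, cos φ sin λ, sin φ), giving ΔU = -263.859 + 157.060 − 245.578 = -352.38 m.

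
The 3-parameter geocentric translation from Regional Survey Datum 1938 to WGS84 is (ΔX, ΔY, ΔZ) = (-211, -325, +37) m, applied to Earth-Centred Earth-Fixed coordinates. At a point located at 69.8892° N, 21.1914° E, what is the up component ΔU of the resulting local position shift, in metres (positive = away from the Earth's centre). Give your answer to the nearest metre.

At φ = 69.8892°, λ = 21.1914°: sin φ = 0.939029, cos φ = 0.343837, sin λ = 0.361485, cos λ = 0.932378.
ΔU = cos φ cos λ·ΔX + cos φ sin λ·ΔY + sin φ·ΔZ = (0.343837)(0.932378)(-211) + (0.343837)(0.361485)(-325) + (0.939029)(37) = -73.29 m.

ΔU = -73 m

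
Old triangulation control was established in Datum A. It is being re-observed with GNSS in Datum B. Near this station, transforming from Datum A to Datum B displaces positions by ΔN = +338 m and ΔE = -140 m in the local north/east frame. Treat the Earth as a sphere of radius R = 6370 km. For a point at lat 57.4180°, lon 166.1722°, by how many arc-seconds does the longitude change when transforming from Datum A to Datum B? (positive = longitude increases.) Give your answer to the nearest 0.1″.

Δλ = -8.4″

At latitude 57.4180°, cos φ = 0.538506.
One radian of longitude at latitude φ spans R cos φ, so Δλ = ΔE / (R cos φ) = -140.0 / (6370000 × 0.538506) = -4.0813e-05 rad = -8.418″.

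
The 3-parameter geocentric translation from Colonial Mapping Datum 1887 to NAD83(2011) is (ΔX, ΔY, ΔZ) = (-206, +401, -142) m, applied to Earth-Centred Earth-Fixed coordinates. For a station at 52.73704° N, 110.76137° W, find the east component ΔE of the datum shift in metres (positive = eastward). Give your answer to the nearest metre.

At φ = 52.73704°, λ = -110.76137°: sin φ = 0.795865, cos φ = 0.605474, sin λ = -0.935065, cos λ = -0.354477.
ΔE = −sin λ·ΔX + cos λ·ΔY = −(-0.935065)·(-206) + (-0.354477)·(401) = -334.77 m.

ΔE = -335 m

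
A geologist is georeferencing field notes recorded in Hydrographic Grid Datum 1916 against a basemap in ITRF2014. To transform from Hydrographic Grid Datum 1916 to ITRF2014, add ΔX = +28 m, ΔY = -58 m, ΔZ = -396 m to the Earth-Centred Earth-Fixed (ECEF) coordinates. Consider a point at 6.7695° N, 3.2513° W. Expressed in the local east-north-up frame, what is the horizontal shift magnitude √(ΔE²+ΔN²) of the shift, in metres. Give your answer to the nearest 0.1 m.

The local east axis at (φ, λ) is (−sin λ, cos λ, 0), so ΔE = −sin(-3.2513°)·28 + cos(-3.2513°)·(-58) = -56.32 m.
The local north axis is (−sin φ cos λ, −sin φ sin λ, cos φ), giving ΔN = -3.295 − 0.388 − 393.239 = -396.92 m.
Horizontal magnitude = √(ΔE² + ΔN²) = √((-56.32)² + (-396.92)²) = 400.90 m.

400.9 m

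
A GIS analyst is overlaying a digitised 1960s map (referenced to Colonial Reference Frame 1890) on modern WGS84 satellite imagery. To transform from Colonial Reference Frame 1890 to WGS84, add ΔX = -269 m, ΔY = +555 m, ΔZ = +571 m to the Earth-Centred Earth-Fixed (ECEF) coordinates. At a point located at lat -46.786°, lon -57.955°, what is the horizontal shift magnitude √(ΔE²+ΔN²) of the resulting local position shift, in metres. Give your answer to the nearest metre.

87 m

At φ = -46.786°, λ = -57.955°: sin φ = -0.728801, cos φ = 0.684725, sin λ = -0.847632, cos λ = 0.530585.
ΔE = −sin λ·ΔX + cos λ·ΔY = −(-0.847632)·(-269) + (0.530585)·(555) = 66.46 m.
ΔN = −sin φ cos λ·ΔX − sin φ sin λ·ΔY + cos φ·ΔZ = −(-0.728801)(0.530585)(-269) − (-0.728801)(-0.847632)(555) + (0.684725)(571) = -55.90 m.
Horizontal magnitude = √(ΔE² + ΔN²) = √(66.46² + (-55.90)²) = 86.84 m.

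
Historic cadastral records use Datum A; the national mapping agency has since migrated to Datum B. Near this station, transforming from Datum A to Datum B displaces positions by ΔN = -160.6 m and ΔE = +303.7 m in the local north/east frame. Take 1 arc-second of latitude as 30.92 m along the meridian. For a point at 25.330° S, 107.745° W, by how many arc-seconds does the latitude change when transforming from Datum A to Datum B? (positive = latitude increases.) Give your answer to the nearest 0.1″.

1″ of latitude = 30.92 m, so Δφ = -160.6 / 30.92 = -5.194″.

Δφ = -5.2″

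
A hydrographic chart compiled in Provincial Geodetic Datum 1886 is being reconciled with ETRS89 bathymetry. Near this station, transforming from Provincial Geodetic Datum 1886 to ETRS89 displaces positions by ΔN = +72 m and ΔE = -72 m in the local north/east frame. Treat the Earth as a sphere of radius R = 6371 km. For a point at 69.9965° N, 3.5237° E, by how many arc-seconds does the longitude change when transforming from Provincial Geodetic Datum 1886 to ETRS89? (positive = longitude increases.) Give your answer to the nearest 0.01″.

Δλ = -6.81″

At latitude 69.9965°, cos φ = 0.342078.
One radian of longitude at latitude φ spans R cos φ, so Δλ = ΔE / (R cos φ) = -72.0 / (6371000 × 0.342078) = -3.3037e-05 rad = -6.814″.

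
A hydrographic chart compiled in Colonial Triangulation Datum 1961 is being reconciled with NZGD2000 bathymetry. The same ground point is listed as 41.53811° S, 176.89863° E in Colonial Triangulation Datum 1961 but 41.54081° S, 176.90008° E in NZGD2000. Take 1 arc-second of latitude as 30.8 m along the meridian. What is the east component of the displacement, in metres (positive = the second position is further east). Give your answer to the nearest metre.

Δφ = -41.54081° − -41.53811° = -0.00270°; Δλ = 176.90008° − 176.89863° = +0.00145°.
1° of latitude = 3600 × 30.80 = 110880 m.
ΔN = Δφ × 110880 = -299.4 m; ΔE = Δλ × 110880 × cos(-41.53811°) = +0.00145 × 110880 × 0.748515 = 120.3 m.

ΔE = 120 m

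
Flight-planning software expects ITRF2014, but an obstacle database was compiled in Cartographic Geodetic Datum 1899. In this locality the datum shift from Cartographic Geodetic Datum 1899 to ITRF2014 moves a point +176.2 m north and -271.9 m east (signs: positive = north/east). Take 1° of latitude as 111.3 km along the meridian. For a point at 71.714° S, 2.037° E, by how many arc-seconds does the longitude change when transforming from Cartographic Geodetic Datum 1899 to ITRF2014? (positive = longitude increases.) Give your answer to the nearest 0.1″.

At latitude -71.714°, cos φ = 0.313760.
1° of longitude at this latitude = 111.3 × cos φ = 34.92 km, so Δλ = -271.9 / 34921.5 = -0.0077860° = -28.030″.

Δλ = -28.0″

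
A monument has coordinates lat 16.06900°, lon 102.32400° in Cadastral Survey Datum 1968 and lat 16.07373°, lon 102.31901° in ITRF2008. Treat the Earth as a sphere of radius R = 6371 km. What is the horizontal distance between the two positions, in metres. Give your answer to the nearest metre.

Δφ = 16.07373° − 16.06900° = +0.00473°; Δλ = 102.31901° − 102.32400° = -0.00499°.
1° along a meridian = πR/180 = 111195 m.
ΔN = Δφ × 111195 = 526.0 m; ΔE = Δλ × 111195 × cos(16.06900°) = -0.00499 × 111195 × 0.960929 = -533.2 m.
Distance = √(ΔE² + ΔN²) = √((-533.2)² + 526.0²) = 748.9 m.

749 m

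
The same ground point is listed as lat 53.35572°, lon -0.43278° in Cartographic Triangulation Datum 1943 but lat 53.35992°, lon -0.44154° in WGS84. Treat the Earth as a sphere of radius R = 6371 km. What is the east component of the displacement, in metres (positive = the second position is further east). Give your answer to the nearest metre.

Δφ = 53.35992° − 53.35572° = +0.00420°; Δλ = -0.44154° − -0.43278° = -0.00876°.
1° along a meridian = πR/180 = 111195 m.
ΔN = Δφ × 111195 = 467.0 m; ΔE = Δλ × 111195 × cos(53.35572°) = -0.00876 × 111195 × 0.596845 = -581.4 m.

ΔE = -581 m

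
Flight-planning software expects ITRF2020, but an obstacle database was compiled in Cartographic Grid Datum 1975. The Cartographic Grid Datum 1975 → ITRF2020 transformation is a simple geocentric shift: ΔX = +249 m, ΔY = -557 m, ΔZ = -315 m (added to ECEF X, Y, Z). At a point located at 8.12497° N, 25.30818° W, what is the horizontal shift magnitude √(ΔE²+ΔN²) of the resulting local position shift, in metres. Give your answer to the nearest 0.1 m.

At φ = 8.12497°, λ = -25.30818°: sin φ = 0.141333, cos φ = 0.989962, sin λ = -0.427487, cos λ = 0.904022.
ΔE = −sin λ·ΔX + cos λ·ΔY = −(-0.427487)·(249) + (0.904022)·(-557) = -397.10 m.
ΔN = −sin φ cos λ·ΔX − sin φ sin λ·ΔY + cos φ·ΔZ = −(0.141333)(0.904022)(249) − (0.141333)(-0.427487)(-557) + (0.989962)(-315) = -377.31 m.
Horizontal magnitude = √(ΔE² + ΔN²) = √((-397.10)² + (-377.31)²) = 547.76 m.

547.8 m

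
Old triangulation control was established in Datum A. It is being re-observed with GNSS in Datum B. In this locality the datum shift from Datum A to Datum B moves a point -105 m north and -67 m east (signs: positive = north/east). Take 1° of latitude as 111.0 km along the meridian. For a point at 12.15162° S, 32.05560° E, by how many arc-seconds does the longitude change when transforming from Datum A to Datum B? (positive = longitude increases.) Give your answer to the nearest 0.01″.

At latitude -12.15162°, cos φ = 0.977594.
1° of longitude at this latitude = 111.0 × cos φ = 108.51 km, so Δλ = -67.0 / 108512.9 = -0.0006174° = -2.223″.

Δλ = -2.22″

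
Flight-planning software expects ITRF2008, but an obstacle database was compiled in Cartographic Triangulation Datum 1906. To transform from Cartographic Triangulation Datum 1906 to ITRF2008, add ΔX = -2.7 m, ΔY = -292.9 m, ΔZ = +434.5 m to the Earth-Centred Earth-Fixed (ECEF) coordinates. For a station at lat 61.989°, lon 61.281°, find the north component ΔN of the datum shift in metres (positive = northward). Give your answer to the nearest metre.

ΔN = 432 m

The local north axis is (−sin φ cos λ, −sin φ sin λ, cos φ), giving ΔN = 1.145 + 226.779 + 204.059 = 431.98 m.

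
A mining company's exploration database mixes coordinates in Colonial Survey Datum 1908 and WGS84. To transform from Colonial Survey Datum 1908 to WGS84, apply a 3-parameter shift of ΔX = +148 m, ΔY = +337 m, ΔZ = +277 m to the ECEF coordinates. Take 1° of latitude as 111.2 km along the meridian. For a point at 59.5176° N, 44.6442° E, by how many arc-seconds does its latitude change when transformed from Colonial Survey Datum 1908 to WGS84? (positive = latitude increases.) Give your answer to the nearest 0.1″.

Δφ = -5.0″

sin φ = 0.861785, cos φ = 0.507274, sin λ = 0.702702, cos λ = 0.711484.
North component: ΔN = −sin φ cos λ·ΔX − sin φ sin λ·ΔY + cos φ·ΔZ = −(0.861785)(0.711484)(148) − (0.861785)(0.702702)(337) + (0.507274)(277) = -154.31 m.
1° of latitude spans 111200 m, so Δφ = -154.31 / 111200 × 3600 = -4.996″.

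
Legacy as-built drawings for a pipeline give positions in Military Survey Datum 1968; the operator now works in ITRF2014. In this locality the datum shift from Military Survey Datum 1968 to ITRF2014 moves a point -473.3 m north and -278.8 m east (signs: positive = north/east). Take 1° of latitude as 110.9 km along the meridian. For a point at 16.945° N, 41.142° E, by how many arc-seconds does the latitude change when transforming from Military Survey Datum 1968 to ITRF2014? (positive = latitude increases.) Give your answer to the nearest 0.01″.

1° of latitude = 110.9 km, so Δφ = -473.3 / 110900 = -0.0042678° = -15.364″.

Δφ = -15.36″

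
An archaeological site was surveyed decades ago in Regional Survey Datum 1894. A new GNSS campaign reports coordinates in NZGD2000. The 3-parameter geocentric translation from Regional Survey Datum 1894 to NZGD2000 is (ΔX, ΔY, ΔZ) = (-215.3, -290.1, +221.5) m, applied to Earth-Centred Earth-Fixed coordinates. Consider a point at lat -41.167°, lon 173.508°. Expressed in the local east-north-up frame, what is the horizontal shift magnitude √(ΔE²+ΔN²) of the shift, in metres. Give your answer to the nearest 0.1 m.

423.7 m

At φ = -41.167°, λ = 173.508°: sin φ = -0.658256, cos φ = 0.752794, sin λ = 0.113064, cos λ = -0.993588.
ΔE = −sin λ·ΔX + cos λ·ΔY = −(0.113064)·(-215.3) + (-0.993588)·(-290.1) = 312.58 m.
ΔN = −sin φ cos λ·ΔX − sin φ sin λ·ΔY + cos φ·ΔZ = −(-0.658256)(-0.993588)(-215.3) − (-0.658256)(0.113064)(-290.1) + (0.752794)(221.5) = 285.97 m.
Horizontal magnitude = √(ΔE² + ΔN²) = √(312.58² + 285.97²) = 423.66 m.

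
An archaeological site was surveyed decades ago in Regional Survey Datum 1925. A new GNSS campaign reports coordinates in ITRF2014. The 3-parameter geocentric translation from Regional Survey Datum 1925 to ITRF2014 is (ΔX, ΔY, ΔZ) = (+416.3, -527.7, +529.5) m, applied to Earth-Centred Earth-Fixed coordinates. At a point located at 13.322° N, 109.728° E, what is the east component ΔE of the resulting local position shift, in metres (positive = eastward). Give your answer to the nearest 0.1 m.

ΔE = -213.7 m

At φ = 13.322°, λ = 109.728°: sin φ = 0.230423, cos φ = 0.973090, sin λ = 0.941306, cos λ = -0.337555.
ΔE = −sin λ·ΔX + cos λ·ΔY = −(0.941306)·(416.3) + (-0.337555)·(-527.7) = -213.74 m.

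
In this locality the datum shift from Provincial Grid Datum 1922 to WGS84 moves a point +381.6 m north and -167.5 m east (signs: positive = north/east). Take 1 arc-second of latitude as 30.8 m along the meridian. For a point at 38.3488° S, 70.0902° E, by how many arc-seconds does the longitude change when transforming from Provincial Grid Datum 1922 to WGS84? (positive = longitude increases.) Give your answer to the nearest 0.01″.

At latitude -38.3488°, cos φ = 0.784248.
1″ of longitude at this latitude = 30.80 × cos φ = 24.1548 m, so Δλ = -167.5 / 24.1548 = -6.934″.

Δλ = -6.93″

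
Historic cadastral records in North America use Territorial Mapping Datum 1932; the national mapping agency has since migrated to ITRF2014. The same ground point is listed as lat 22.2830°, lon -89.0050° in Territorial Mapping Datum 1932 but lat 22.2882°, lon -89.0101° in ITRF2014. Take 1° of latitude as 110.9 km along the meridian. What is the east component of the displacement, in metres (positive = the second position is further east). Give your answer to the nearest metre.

ΔE = -523 m

Δφ = 22.2882° − 22.2830° = +0.0052°; Δλ = -89.0101° − -89.0050° = -0.0051°.
ΔN = Δφ × 110900 = 576.7 m; ΔE = Δλ × 110900 × cos(22.2830°) = -0.0051 × 110900 × 0.925322 = -523.4 m.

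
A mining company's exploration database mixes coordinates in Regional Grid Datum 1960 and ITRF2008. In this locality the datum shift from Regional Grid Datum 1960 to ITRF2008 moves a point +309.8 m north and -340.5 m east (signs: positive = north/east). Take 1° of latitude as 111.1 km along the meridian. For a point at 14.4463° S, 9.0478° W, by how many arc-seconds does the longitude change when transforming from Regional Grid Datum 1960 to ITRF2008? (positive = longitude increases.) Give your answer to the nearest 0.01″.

Δλ = -11.39″

At latitude -14.4463°, cos φ = 0.968382.
1° of longitude at this latitude = 111.1 × cos φ = 107.59 km, so Δλ = -340.5 / 107587.2 = -0.0031649° = -11.394″.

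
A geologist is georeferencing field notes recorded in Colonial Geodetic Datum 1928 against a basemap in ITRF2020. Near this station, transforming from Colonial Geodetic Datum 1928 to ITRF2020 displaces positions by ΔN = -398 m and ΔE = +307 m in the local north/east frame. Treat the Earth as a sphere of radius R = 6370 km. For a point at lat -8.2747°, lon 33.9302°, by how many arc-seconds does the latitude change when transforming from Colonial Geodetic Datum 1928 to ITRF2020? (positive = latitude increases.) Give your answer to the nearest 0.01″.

Δφ = -12.89″

On a sphere of radius R, 1 rad of latitude = R, so Δφ = ΔN / R = -398.0 / 6370000 = -6.2480e-05 rad = -12.888″.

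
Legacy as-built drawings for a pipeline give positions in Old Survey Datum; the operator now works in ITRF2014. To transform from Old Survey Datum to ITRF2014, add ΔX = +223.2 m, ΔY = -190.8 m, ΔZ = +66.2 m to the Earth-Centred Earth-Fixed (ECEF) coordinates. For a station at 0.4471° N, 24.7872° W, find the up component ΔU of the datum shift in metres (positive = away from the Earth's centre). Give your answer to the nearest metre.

At φ = 0.4471°, λ = -24.7872°: sin φ = 0.007803, cos φ = 0.999970, sin λ = -0.419249, cos λ = 0.907871.
ΔU = cos φ cos λ·ΔX + cos φ sin λ·ΔY + sin φ·ΔZ = (0.999970)(0.907871)(223.2) + (0.999970)(-0.419249)(-190.8) + (0.007803)(66.2) = 283.14 m.

ΔU = 283 m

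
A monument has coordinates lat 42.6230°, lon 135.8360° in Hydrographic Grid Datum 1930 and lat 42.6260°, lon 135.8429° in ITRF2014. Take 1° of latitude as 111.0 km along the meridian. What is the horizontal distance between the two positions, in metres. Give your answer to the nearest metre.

Δφ = 42.6260° − 42.6230° = +0.0030°; Δλ = 135.8429° − 135.8360° = +0.0069°.
ΔN = Δφ × 111000 = 333.0 m; ΔE = Δλ × 111000 × cos(42.6230°) = +0.0069 × 111000 × 0.735825 = 563.6 m.
Distance = √(ΔE² + ΔN²) = √(563.6² + 333.0²) = 654.6 m.

655 m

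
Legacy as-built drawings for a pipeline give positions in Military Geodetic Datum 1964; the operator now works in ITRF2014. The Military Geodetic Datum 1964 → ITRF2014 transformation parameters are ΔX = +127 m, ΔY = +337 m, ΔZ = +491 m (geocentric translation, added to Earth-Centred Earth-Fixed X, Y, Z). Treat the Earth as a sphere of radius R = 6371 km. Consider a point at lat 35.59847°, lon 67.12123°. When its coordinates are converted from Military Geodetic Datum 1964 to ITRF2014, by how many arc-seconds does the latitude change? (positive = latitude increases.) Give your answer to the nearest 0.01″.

sin φ = 0.582101, cos φ = 0.813116, sin λ = 0.921330, cos λ = 0.388783.
North component: ΔN = −sin φ cos λ·ΔX − sin φ sin λ·ΔY + cos φ·ΔZ = −(0.582101)(0.388783)(127) − (0.582101)(0.921330)(337) + (0.813116)(491) = 189.76 m.
1° of latitude spans πR/180 = 111195 m, so Δφ = 189.76 / 111195 × 3600 = 6.144″.

Δφ = 6.14″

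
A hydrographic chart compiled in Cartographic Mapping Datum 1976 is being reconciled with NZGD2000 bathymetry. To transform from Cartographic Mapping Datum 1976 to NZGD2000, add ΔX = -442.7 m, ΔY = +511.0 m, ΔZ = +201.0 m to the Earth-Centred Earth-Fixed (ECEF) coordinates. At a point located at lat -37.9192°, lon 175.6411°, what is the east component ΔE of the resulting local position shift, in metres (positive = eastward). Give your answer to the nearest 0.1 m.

The local east axis at (φ, λ) is (−sin λ, cos λ, 0), so ΔE = −sin(175.6411°)·(-442.7) + cos(175.6411°)·511.0 = -475.88 m.

ΔE = -475.9 m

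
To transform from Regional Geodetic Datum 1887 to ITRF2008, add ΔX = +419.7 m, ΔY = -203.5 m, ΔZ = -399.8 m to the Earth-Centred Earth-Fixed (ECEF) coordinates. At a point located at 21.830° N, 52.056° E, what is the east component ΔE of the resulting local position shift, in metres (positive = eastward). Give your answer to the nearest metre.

ΔE = -456 m

The local east axis at (φ, λ) is (−sin λ, cos λ, 0), so ΔE = −sin(52.056°)·419.7 + cos(52.056°)·(-203.5) = -456.11 m.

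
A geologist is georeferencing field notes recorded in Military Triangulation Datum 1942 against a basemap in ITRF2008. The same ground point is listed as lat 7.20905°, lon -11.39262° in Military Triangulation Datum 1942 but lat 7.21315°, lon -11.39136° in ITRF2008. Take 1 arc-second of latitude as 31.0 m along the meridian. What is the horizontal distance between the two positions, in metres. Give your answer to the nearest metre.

Δφ = 7.21315° − 7.20905° = +0.00410°; Δλ = -11.39136° − -11.39262° = +0.00126°.
1° of latitude = 3600 × 31.00 = 111600 m.
ΔN = Δφ × 111600 = 457.6 m; ΔE = Δλ × 111600 × cos(7.20905°) = +0.00126 × 111600 × 0.992095 = 139.5 m.
Distance = √(ΔE² + ΔN²) = √(139.5² + 457.6²) = 478.4 m.

478 m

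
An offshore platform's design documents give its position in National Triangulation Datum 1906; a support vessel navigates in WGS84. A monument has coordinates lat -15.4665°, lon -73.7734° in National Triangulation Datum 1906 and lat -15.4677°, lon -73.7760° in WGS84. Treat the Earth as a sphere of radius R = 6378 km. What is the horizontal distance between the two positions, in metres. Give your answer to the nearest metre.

309 m

Δφ = -15.4677° − -15.4665° = -0.0012°; Δλ = -73.7760° − -73.7734° = -0.0026°.
1° along a meridian = πR/180 = 111317 m.
ΔN = Δφ × 111317 = -133.6 m; ΔE = Δλ × 111317 × cos(-15.4665°) = -0.0026 × 111317 × 0.963787 = -278.9 m.
Distance = √(ΔE² + ΔN²) = √((-278.9)² + (-133.6)²) = 309.3 m.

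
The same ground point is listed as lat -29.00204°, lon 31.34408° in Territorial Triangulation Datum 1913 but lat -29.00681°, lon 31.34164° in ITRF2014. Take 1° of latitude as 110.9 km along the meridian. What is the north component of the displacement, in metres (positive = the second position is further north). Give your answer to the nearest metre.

ΔN = -529 m

Δφ = -29.00681° − -29.00204° = -0.00477°; Δλ = 31.34164° − 31.34408° = -0.00244°.
ΔN = Δφ × 110900 = -529.0 m; ΔE = Δλ × 110900 × cos(-29.00204°) = -0.00244 × 110900 × 0.874602 = -236.7 m.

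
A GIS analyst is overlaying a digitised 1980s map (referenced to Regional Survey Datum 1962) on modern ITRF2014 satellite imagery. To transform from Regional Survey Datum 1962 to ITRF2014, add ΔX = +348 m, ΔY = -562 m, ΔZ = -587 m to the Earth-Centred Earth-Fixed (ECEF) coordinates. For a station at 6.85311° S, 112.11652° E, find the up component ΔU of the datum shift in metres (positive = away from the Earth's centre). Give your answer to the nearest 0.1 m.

At φ = -6.85311°, λ = 112.11652°: sin φ = -0.119324, cos φ = 0.992855, sin λ = 0.926420, cos λ = -0.376491.
ΔU = cos φ cos λ·ΔX + cos φ sin λ·ΔY + sin φ·ΔZ = (0.992855)(-0.376491)(348) + (0.992855)(0.926420)(-562) + (-0.119324)(-587) = -576.97 m.

ΔU = -577.0 m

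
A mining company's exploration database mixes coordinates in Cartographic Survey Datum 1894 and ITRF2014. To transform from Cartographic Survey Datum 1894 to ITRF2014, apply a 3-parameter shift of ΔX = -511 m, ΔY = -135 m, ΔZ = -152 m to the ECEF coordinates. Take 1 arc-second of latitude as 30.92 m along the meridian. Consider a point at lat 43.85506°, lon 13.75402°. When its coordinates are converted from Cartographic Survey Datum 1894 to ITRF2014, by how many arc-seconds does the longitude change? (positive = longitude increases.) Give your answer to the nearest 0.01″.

sin φ = 0.692836, cos φ = 0.721095, sin λ = 0.237754, cos λ = 0.971325.
East component: ΔE = −sin λ·ΔX + cos λ·ΔY = −(0.237754)(-511) + (0.971325)(-135) = -9.64 m.
1° of latitude spans 3600 × 30.92 = 111312 m; at latitude φ, 1° of longitude spans that × cos φ = 80266.5 m, so Δλ = -9.64 / 80266.5 × 3600 = -0.432″.

Δλ = -0.43″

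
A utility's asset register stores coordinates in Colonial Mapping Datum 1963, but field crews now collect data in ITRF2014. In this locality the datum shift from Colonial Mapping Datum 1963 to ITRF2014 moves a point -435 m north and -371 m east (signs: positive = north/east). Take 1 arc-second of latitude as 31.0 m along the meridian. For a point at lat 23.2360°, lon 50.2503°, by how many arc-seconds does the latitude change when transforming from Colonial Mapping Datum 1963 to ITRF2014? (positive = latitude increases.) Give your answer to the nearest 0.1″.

1″ of latitude = 31.00 m, so Δφ = -435.0 / 31.00 = -14.032″.

Δφ = -14.0″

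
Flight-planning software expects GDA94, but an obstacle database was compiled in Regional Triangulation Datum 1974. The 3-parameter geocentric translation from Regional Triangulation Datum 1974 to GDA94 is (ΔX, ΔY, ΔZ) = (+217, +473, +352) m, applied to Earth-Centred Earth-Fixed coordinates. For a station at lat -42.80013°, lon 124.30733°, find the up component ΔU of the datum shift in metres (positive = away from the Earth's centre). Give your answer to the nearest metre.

At φ = -42.80013°, λ = 124.30733°: sin φ = -0.679443, cos φ = 0.733728, sin λ = 0.826026, cos λ = -0.563632.
ΔU = cos φ cos λ·ΔX + cos φ sin λ·ΔY + sin φ·ΔZ = (0.733728)(-0.563632)(217) + (0.733728)(0.826026)(473) + (-0.679443)(352) = -42.23 m.

ΔU = -42 m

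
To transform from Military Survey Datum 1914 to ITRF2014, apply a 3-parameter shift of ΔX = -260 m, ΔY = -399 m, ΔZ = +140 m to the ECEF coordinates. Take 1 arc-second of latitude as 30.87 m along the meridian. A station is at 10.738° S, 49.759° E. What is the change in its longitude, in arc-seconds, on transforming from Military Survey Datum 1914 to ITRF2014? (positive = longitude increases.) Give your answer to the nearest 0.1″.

sin φ = -0.186318, cos φ = 0.982489, sin λ = 0.763334, cos λ = 0.646004.
East component: ΔE = −sin λ·ΔX + cos λ·ΔY = −(0.763334)(-260) + (0.646004)(-399) = -59.29 m.
1° of latitude spans 3600 × 30.87 = 111132 m; at latitude φ, 1° of longitude spans that × cos φ = 109186.0 m, so Δλ = -59.29 / 109186.0 × 3600 = -1.955″.

Δλ = -2.0″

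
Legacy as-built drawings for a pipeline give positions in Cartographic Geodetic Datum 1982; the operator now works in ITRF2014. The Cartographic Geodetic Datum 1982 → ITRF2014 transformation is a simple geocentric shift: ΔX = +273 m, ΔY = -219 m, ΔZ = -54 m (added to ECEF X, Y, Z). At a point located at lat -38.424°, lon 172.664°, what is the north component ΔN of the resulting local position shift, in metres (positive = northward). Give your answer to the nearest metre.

The local north axis is (−sin φ cos λ, −sin φ sin λ, cos φ), giving ΔN = -168.274 − 17.379 − 42.305 = -227.96 m.

ΔN = -228 m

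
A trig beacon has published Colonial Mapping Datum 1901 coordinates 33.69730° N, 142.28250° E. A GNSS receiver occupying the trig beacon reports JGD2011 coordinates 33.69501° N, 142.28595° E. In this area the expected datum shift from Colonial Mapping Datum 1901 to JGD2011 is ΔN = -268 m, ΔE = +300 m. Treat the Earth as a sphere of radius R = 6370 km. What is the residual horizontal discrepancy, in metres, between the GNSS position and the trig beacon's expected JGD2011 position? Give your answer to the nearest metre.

Observed coordinate differences: Δφ = -0.00229°, Δλ = +0.00345°.
Converting to metres (1° lat = 111177 m, cos φ = 0.831980): observed ΔN = -254.6 m, observed ΔE = 319.1 m.
Subtracting the expected shift leaves a residual of -254.6 − (-268) = 13.4 m north and 319.1 − (300) = 19.1 m east.
Residual distance = √(13.4² + 19.1²) = 23.3 m.

23 m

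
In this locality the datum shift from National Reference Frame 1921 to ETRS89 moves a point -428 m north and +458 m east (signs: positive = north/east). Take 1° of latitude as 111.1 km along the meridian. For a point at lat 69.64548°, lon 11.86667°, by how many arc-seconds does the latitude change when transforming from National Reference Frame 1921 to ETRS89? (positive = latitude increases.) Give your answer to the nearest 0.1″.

Δφ = -13.9″

1° of latitude = 111.1 km, so Δφ = -428.0 / 111100 = -0.0038524° = -13.869″.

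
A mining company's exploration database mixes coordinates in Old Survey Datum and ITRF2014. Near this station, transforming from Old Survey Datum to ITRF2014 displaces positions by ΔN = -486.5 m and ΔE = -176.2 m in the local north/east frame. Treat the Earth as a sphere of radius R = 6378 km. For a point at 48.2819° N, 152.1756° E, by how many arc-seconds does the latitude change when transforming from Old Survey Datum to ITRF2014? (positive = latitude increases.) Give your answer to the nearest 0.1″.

On a sphere of radius R, 1 rad of latitude = R, so Δφ = ΔN / R = -486.5 / 6378000 = -7.6278e-05 rad = -15.733″.

Δφ = -15.7″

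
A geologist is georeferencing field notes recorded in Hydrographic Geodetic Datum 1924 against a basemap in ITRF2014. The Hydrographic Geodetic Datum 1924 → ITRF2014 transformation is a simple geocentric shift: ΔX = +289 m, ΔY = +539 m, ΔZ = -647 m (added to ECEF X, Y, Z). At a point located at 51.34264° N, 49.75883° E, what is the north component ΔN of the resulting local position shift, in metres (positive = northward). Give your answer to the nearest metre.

ΔN = -871 m

The local north axis is (−sin φ cos λ, −sin φ sin λ, cos φ), giving ΔN = -145.790 − 321.288 − 404.156 = -871.23 m.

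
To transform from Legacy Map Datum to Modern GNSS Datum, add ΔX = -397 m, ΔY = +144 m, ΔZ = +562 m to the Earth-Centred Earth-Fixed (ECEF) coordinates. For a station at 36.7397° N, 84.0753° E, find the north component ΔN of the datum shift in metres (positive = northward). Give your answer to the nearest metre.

ΔN = 389 m

The local north axis is (−sin φ cos λ, −sin φ sin λ, cos φ), giving ΔN = 24.513 − 85.678 + 450.365 = 389.20 m.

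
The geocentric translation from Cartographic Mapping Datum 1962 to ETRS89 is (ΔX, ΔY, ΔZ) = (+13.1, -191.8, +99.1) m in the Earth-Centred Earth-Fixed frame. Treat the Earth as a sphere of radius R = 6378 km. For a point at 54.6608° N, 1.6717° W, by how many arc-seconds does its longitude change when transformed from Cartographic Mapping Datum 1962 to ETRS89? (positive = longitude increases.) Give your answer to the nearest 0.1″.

Δλ = -10.7″

sin φ = 0.815742, cos φ = 0.578416, sin λ = -0.029173, cos λ = 0.999574.
East component: ΔE = −sin λ·ΔX + cos λ·ΔY = −(-0.029173)(13.1) + (0.999574)(-191.8) = -191.34 m.
1° of latitude spans πR/180 = 111317 m; at latitude φ, 1° of longitude spans that × cos φ = 64387.6 m, so Δλ = -191.34 / 64387.6 × 3600 = -10.698″.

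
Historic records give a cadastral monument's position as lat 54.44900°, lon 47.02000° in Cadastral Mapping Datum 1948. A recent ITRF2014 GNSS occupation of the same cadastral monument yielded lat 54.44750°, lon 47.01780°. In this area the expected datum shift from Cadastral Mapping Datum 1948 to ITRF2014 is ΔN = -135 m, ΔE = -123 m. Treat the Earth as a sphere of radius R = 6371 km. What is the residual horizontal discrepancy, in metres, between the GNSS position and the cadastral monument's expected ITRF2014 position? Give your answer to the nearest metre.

Observed coordinate differences: Δφ = -0.00150°, Δλ = -0.00220°.
Converting to metres (1° lat = 111195 m, cos φ = 0.581427): observed ΔN = -166.8 m, observed ΔE = -142.2 m.
Subtracting the expected shift leaves a residual of -166.8 − (-135) = -31.8 m north and -142.2 − (-123) = -19.2 m east.
Residual distance = √((-31.8)² + (-19.2)²) = 37.2 m.

37 m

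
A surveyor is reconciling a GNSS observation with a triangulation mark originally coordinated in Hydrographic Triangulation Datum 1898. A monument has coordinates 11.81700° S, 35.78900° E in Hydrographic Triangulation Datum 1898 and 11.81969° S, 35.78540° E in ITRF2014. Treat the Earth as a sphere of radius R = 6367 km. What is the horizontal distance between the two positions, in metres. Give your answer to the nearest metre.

Δφ = -11.81969° − -11.81700° = -0.00269°; Δλ = 35.78540° − 35.78900° = -0.00360°.
1° along a meridian = πR/180 = 111125 m.
ΔN = Δφ × 111125 = -298.9 m; ΔE = Δλ × 111125 × cos(-11.81700°) = -0.00360 × 111125 × 0.978807 = -391.6 m.
Distance = √(ΔE² + ΔN²) = √((-391.6)² + (-298.9)²) = 492.6 m.

493 m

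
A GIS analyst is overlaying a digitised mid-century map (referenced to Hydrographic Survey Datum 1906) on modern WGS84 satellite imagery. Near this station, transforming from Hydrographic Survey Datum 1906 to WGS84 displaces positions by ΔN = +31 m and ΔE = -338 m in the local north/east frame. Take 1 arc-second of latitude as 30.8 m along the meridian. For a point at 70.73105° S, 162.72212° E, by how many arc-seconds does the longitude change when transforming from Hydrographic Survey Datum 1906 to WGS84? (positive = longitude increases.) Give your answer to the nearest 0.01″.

At latitude -70.73105°, cos φ = 0.330003.
1″ of longitude at this latitude = 30.80 × cos φ = 10.1641 m, so Δλ = -338.0 / 10.1641 = -33.254″.

Δλ = -33.25″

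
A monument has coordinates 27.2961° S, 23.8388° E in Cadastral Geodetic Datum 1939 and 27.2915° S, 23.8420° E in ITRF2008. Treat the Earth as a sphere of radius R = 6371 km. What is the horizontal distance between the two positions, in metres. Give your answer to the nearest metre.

601 m

Δφ = -27.2915° − -27.2961° = +0.0046°; Δλ = 23.8420° − 23.8388° = +0.0032°.
1° along a meridian = πR/180 = 111195 m.
ΔN = Δφ × 111195 = 511.5 m; ΔE = Δλ × 111195 × cos(-27.2961°) = +0.0032 × 111195 × 0.888648 = 316.2 m.
Distance = √(ΔE² + ΔN²) = √(316.2² + 511.5²) = 601.3 m.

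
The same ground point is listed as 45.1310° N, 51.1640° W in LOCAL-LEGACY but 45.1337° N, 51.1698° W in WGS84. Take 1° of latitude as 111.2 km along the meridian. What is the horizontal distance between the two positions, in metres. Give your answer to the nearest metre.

545 m

Δφ = 45.1337° − 45.1310° = +0.0027°; Δλ = -51.1698° − -51.1640° = -0.0058°.
ΔN = Δφ × 111200 = 300.2 m; ΔE = Δλ × 111200 × cos(45.1310°) = -0.0058 × 111200 × 0.705488 = -455.0 m.
Distance = √(ΔE² + ΔN²) = √((-455.0)² + 300.2²) = 545.1 m.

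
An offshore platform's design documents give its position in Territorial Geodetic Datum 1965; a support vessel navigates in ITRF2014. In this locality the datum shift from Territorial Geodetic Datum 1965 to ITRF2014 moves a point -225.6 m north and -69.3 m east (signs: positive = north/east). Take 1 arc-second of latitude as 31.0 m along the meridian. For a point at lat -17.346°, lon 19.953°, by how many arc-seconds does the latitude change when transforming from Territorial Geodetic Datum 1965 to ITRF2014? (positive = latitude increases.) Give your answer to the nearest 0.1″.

1″ of latitude = 31.00 m, so Δφ = -225.6 / 31.00 = -7.277″.

Δφ = -7.3″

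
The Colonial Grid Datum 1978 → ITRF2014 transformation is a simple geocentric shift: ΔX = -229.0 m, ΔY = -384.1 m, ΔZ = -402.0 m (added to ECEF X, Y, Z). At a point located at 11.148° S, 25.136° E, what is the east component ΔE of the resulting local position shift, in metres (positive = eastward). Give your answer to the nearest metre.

At φ = -11.148°, λ = 25.136°: sin φ = -0.193344, cos φ = 0.981131, sin λ = 0.424768, cos λ = 0.905302.
ΔE = −sin λ·ΔX + cos λ·ΔY = −(0.424768)·(-229.0) + (0.905302)·(-384.1) = -250.45 m.

ΔE = -250 m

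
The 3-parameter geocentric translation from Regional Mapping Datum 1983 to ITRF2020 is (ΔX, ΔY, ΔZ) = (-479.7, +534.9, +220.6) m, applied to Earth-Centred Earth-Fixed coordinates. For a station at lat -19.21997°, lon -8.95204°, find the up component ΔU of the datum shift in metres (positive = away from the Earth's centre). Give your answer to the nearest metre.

ΔU = -599 m

At φ = -19.21997°, λ = -8.95204°: sin φ = -0.329196, cos φ = 0.944262, sin λ = -0.155608, cos λ = 0.987819.
ΔU = cos φ cos λ·ΔX + cos φ sin λ·ΔY + sin φ·ΔZ = (0.944262)(0.987819)(-479.7) + (0.944262)(-0.155608)(534.9) + (-0.329196)(220.6) = -598.66 m.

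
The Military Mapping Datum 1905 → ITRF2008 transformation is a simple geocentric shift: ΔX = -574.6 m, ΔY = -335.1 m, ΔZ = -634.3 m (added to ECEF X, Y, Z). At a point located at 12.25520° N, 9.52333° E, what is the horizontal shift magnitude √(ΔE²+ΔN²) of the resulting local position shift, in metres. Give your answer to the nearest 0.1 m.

At φ = 12.25520°, λ = 9.52333°: sin φ = 0.212266, cos φ = 0.977212, sin λ = 0.165449, cos λ = 0.986218.
ΔE = −sin λ·ΔX + cos λ·ΔY = −(0.165449)·(-574.6) + (0.986218)·(-335.1) = -235.41 m.
ΔN = −sin φ cos λ·ΔX − sin φ sin λ·ΔY + cos φ·ΔZ = −(0.212266)(0.986218)(-574.6) − (0.212266)(0.165449)(-335.1) + (0.977212)(-634.3) = -487.79 m.
Horizontal magnitude = √(ΔE² + ΔN²) = √((-235.41)² + (-487.79)²) = 541.63 m.

541.6 m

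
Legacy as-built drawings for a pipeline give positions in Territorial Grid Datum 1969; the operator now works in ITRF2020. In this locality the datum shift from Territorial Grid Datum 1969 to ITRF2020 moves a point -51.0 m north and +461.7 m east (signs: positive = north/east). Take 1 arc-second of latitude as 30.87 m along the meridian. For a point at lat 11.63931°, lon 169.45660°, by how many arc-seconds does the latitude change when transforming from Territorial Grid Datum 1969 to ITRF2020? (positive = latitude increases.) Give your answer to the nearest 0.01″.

Δφ = -1.65″

1″ of latitude = 30.87 m, so Δφ = -51.0 / 30.87 = -1.652″.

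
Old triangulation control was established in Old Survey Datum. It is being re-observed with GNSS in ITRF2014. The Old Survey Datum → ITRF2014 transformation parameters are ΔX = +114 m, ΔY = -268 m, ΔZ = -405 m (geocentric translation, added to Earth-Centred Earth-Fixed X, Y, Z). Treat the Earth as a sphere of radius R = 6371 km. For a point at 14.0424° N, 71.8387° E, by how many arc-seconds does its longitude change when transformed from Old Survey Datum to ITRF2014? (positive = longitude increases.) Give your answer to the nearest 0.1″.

sin φ = 0.242640, cos φ = 0.970116, sin λ = 0.950183, cos λ = 0.311693.
East component: ΔE = −sin λ·ΔX + cos λ·ΔY = −(0.950183)(114) + (0.311693)(-268) = -191.85 m.
1° of latitude spans πR/180 = 111195 m; at latitude φ, 1° of longitude spans that × cos φ = 107872.0 m, so Δλ = -191.85 / 107872.0 × 3600 = -6.403″.

Δλ = -6.4″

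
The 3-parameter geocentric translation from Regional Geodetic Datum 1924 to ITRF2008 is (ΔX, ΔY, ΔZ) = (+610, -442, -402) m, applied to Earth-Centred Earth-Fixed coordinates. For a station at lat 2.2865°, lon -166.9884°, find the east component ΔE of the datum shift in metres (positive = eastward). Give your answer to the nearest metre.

The local east axis at (φ, λ) is (−sin λ, cos λ, 0), so ΔE = −sin(-166.9884°)·610 + cos(-166.9884°)·(-442) = 567.99 m.

ΔE = 568 m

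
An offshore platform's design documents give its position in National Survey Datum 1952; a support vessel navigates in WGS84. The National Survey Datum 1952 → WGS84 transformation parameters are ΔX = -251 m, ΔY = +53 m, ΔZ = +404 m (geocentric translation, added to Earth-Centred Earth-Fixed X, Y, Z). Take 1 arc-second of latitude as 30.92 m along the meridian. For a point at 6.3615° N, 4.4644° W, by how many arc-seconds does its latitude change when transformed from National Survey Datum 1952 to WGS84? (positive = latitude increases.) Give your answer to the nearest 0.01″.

sin φ = 0.110801, cos φ = 0.993843, sin λ = -0.077840, cos λ = 0.996966.
North component: ΔN = −sin φ cos λ·ΔX − sin φ sin λ·ΔY + cos φ·ΔZ = −(0.110801)(0.996966)(-251) − (0.110801)(-0.077840)(53) + (0.993843)(404) = 429.70 m.
1° of latitude spans 3600 × 30.92 = 111312 m, so Δφ = 429.70 / 111312 × 3600 = 13.897″.

Δφ = 13.90″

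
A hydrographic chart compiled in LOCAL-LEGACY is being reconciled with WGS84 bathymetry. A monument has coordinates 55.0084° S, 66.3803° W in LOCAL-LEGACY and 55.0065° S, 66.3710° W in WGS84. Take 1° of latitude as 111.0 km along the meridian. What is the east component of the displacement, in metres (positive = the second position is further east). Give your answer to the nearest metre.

Δφ = -55.0065° − -55.0084° = +0.0019°; Δλ = -66.3710° − -66.3803° = +0.0093°.
ΔN = Δφ × 111000 = 210.9 m; ΔE = Δλ × 111000 × cos(-55.0084°) = +0.0093 × 111000 × 0.573456 = 592.0 m.

ΔE = 592 m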